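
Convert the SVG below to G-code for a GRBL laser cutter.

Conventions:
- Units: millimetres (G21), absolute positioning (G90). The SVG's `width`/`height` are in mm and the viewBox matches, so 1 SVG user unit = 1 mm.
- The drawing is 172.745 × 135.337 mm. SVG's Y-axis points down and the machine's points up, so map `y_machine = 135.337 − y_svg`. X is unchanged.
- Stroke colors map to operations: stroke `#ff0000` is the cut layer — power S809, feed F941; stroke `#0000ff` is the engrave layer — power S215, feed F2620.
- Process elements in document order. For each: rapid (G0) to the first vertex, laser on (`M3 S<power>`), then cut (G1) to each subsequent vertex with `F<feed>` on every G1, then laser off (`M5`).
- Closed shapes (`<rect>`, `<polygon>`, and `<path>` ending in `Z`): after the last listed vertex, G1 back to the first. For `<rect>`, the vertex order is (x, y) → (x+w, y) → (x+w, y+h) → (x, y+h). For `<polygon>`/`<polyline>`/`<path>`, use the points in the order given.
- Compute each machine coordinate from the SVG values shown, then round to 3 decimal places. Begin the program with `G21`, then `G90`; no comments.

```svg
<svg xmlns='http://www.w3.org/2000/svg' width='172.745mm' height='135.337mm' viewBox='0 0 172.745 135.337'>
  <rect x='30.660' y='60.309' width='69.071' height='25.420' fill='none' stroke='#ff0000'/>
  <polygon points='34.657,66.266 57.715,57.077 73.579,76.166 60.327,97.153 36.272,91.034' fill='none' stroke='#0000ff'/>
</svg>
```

G21
G90
G0 X30.660 Y75.028
M3 S809
G1 X99.731 Y75.028 F941
G1 X99.731 Y49.608 F941
G1 X30.660 Y49.608 F941
G1 X30.660 Y75.028 F941
M5
G0 X34.657 Y69.071
M3 S215
G1 X57.715 Y78.260 F2620
G1 X73.579 Y59.171 F2620
G1 X60.327 Y38.184 F2620
G1 X36.272 Y44.303 F2620
G1 X34.657 Y69.071 F2620
M5

viewBox `0 0 172.745 135.337` with mm width/height → 1 unit = 1 mm. Flip: y_m = 135.337 − y_svg.

**Shape 1** — `<rect>` rectangle, stroke `#ff0000` → cut (S809, F941). Machine vertices: (30.660,75.028) → (99.731,75.028) → (99.731,49.608) → (30.660,49.608) → (30.660,75.028). Closed: final G1 returns to the first vertex.

**Shape 2** — `<polygon>` regular polygon, stroke `#0000ff` → engrave (S215, F2620). Machine vertices: (34.657,69.071) → (57.715,78.260) → (73.579,59.171) → (60.327,38.184) → (36.272,44.303) → (34.657,69.071). Closed: final G1 returns to the first vertex.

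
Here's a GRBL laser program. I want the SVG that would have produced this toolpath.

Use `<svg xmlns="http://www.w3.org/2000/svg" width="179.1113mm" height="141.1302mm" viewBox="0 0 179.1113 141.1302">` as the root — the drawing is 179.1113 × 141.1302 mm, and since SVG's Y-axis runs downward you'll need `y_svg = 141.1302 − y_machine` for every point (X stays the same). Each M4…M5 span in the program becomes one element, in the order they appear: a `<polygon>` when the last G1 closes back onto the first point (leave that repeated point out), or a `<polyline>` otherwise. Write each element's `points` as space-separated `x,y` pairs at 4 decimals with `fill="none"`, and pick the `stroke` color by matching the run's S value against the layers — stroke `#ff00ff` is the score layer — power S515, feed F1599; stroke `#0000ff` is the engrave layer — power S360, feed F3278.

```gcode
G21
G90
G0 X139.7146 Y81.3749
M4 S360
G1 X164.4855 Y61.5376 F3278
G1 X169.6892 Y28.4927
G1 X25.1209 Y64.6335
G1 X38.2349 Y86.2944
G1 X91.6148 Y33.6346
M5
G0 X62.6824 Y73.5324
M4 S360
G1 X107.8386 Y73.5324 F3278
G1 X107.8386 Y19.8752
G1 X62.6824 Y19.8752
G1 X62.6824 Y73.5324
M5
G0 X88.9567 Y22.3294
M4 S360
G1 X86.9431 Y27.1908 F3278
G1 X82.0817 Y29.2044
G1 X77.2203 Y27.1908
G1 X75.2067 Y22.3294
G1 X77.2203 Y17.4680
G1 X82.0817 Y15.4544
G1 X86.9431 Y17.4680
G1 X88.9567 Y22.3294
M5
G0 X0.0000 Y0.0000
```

<svg xmlns="http://www.w3.org/2000/svg" width="179.1113mm" height="141.1302mm" viewBox="0 0 179.1113 141.1302">
  <polyline points="139.7146,59.7553 164.4855,79.5926 169.6892,112.6375 25.1209,76.4967 38.2349,54.8358 91.6148,107.4956" fill="none" stroke="#0000ff"/>
  <polygon points="62.6824,67.5978 107.8386,67.5978 107.8386,121.2550 62.6824,121.2550" fill="none" stroke="#0000ff"/>
  <polygon points="88.9567,118.8008 86.9431,113.9394 82.0817,111.9258 77.2203,113.9394 75.2067,118.8008 77.2203,123.6622 82.0817,125.6758 86.9431,123.6622" fill="none" stroke="#0000ff"/>
</svg>

y_svg = 141.1302 − y_m. Every run uses S360, so all elements get stroke `#0000ff` (engrave).

[1] open run; points: 139.7146,59.7553 164.4855,79.5926 169.6892,112.6375 25.1209,76.4967 38.2349,54.8358 91.6148,107.4956

[2] closed run; points: 62.6824,67.5978 107.8386,67.5978 107.8386,121.2550 62.6824,121.2550

[3] closed run; points: 88.9567,118.8008 86.9431,113.9394 82.0817,111.9258 77.2203,113.9394 75.2067,118.8008 77.2203,123.6622 82.0817,125.6758 86.9431,123.6622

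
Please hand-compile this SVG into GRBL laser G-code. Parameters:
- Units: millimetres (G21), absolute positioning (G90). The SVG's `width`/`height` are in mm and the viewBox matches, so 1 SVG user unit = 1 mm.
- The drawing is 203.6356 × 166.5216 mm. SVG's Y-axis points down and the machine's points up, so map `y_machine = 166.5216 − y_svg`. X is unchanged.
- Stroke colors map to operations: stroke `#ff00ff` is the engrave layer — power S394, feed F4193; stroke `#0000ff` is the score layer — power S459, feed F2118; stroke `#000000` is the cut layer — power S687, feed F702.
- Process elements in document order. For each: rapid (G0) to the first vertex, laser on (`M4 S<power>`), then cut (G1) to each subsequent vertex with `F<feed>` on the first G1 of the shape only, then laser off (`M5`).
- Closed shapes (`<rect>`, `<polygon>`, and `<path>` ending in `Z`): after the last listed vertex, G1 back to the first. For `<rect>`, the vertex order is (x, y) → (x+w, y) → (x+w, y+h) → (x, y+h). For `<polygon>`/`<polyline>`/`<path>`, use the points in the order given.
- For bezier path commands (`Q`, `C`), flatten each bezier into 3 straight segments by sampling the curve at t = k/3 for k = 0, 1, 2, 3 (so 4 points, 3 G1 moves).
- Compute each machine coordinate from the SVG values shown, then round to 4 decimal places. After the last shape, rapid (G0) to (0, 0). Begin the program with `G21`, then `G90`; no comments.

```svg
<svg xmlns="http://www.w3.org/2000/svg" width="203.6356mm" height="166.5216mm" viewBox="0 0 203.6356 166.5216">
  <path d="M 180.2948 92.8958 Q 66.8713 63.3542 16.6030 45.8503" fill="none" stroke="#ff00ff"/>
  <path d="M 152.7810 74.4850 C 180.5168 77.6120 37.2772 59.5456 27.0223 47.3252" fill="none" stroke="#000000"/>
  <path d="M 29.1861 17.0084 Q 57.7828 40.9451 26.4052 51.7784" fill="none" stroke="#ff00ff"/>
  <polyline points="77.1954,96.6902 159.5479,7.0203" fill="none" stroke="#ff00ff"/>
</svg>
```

G21
G90
G0 X180.2948 Y73.6258
M4 S394
G1 X111.6964 Y91.9827 F4193
G1 X57.1324 Y107.6645
G1 X16.6030 Y120.6713
M5
G0 X152.7810 Y92.0366
M4 S687
G1 X134.7828 Y94.9726 F702
G1 X70.3477 Y106.0288
G1 X27.0223 Y119.1964
M5
G0 X29.1861 Y149.5132
M4 S394
G1 X41.5868 Y135.0113 F4193
G1 X40.6598 Y123.4213
G1 X26.4052 Y114.7432
M5
G0 X77.1954 Y69.8314
M4 S394
G1 X159.5479 Y159.5013 F4193
M5
G0 X0.0000 Y0.0000

Since the viewBox matches the mm dimensions, user units are millimetres directly. The only transform is the Y-flip y_m = 166.5216 − y_svg.

Shape 1 is a quadratic bezier drawn with `<path>`. Its stroke #ff00ff means engrave at S394, F4193. After flipping Y the toolpath is (180.2948,73.6258) → (111.6964,91.9827) → (57.1324,107.6645) → (16.6030,120.6713).

Shape 2 is a cubic bezier drawn with `<path>`. Its stroke #000000 means cut at S687, F702. After flipping Y the toolpath is (152.7810,92.0366) → (134.7828,94.9726) → (70.3477,106.0288) → (27.0223,119.1964).

Shape 3 is a quadratic bezier drawn with `<path>`. Its stroke #ff00ff means engrave at S394, F4193. After flipping Y the toolpath is (29.1861,149.5132) → (41.5868,135.0113) → (40.6598,123.4213) → (26.4052,114.7432).

Shape 4 is a line segment drawn with `<polyline>`. Its stroke #ff00ff means engrave at S394, F4193. After flipping Y the toolpath is (77.1954,69.8314) → (159.5479,159.5013).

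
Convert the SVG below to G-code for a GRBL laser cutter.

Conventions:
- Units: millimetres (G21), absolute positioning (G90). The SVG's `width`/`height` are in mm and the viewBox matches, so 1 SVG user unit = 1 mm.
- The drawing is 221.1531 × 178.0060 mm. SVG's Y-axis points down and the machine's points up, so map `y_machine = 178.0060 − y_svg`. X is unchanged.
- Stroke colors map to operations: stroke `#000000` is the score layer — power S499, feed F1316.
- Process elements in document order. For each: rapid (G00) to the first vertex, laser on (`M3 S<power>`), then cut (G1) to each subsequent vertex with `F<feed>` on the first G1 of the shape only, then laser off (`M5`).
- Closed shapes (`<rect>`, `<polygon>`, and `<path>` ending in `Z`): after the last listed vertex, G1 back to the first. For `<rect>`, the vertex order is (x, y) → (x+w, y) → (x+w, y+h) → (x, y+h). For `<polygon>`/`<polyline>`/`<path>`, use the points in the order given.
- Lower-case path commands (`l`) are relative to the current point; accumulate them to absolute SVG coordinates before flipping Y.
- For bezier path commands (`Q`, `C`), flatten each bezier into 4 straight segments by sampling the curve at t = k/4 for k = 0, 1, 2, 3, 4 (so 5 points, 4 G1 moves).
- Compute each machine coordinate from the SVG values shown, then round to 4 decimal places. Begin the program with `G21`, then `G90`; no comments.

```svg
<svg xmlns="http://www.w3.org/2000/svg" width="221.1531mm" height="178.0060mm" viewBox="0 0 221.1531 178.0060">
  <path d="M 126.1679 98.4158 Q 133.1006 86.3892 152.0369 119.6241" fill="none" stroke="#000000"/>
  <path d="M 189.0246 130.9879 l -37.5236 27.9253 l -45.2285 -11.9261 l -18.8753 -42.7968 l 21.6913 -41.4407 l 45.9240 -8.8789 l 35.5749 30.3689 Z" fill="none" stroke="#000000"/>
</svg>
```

G21
G90
G00 X126.1679 Y79.5902
M3 S499
G1 X130.3845 Y82.7747 F1316
G1 X136.1015 Y80.3014
G1 X143.3190 Y72.1705
G1 X152.0369 Y58.3819
M5
G00 X189.0246 Y47.0181
M3 S499
G1 X151.5010 Y19.0928 F1316
G1 X106.2725 Y31.0189
G1 X87.3972 Y73.8157
G1 X109.0885 Y115.2564
G1 X155.0125 Y124.1353
G1 X190.5874 Y93.7664
G1 X189.0246 Y47.0181
M5

viewBox `0 0 221.1531 178.0060` with mm width/height → 1 unit = 1 mm. Flip: y_m = 178.0060 − y_svg.

**Shape 1** — `<path>` quadratic bezier, stroke `#000000` → score (S499, F1316). Control points (SVG): P0=(126.1679,98.4158), P1=(133.1006,86.3892), P2=(152.0369,119.6241); sampled at t=k/4. Machine vertices: (126.1679,79.5902) → (130.3845,82.7747) → (136.1015,80.3014) → (143.3190,72.1705) → (152.0369,58.3819). Open path.

**Shape 2** — `<path>` regular polygon, stroke `#000000` → score (S499, F1316). Machine vertices: (189.0246,47.0181) → (151.5010,19.0928) → (106.2725,31.0189) → (87.3972,73.8157) → (109.0885,115.2564) → (155.0125,124.1353) → (190.5874,93.7664) → (189.0246,47.0181). Closed: final G1 returns to the first vertex.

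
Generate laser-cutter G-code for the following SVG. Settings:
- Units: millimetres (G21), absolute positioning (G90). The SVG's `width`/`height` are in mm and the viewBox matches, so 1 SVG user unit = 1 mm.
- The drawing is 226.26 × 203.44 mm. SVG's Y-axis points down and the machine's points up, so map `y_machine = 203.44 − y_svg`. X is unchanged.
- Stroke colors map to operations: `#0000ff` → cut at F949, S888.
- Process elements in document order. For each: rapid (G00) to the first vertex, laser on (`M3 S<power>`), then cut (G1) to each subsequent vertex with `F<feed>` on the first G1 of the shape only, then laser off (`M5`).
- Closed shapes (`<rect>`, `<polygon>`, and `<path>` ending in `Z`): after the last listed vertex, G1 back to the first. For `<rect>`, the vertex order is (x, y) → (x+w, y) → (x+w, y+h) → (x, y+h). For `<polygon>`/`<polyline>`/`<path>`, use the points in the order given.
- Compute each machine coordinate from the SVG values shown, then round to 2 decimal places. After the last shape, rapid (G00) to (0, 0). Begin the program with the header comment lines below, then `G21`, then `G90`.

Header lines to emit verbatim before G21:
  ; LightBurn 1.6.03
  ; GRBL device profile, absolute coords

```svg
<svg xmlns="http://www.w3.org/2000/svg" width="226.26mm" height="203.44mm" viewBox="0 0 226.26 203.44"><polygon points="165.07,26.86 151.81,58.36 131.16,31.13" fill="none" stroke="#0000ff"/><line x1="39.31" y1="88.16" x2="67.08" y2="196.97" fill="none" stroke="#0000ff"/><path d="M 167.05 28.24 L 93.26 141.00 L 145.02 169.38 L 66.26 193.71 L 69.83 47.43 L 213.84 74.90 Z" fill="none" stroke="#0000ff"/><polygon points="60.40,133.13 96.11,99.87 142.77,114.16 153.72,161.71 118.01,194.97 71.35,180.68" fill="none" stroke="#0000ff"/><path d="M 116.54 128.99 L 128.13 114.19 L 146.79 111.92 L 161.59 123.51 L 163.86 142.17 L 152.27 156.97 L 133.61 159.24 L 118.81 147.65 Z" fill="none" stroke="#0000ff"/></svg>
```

Since the viewBox matches the mm dimensions, user units are millimetres directly. The only transform is the Y-flip y_m = 203.44 − y_svg.

Shape 1 is a regular polygon drawn with `<polygon>`. Its stroke #0000ff means cut at S888, F949. After flipping Y the toolpath is (165.07,176.58) → (151.81,145.08) → (131.16,172.31) → (165.07,176.58), returning to the start.

Shape 2 is a line segment drawn with `<line>`. Its stroke #0000ff means cut at S888, F949. After flipping Y the toolpath is (39.31,115.28) → (67.08,6.47).

Shape 3 is a closed polygon drawn with `<path>`. Its stroke #0000ff means cut at S888, F949. After flipping Y the toolpath is (167.05,175.20) → (93.26,62.44) → (145.02,34.06) → (66.26,9.73) → (69.83,156.01) → (213.84,128.54) → (167.05,175.20), returning to the start.

Shape 4 is a regular polygon drawn with `<polygon>`. Its stroke #0000ff means cut at S888, F949. After flipping Y the toolpath is (60.40,70.31) → (96.11,103.57) → (142.77,89.28) → (153.72,41.73) → (118.01,8.47) → (71.35,22.76) → (60.40,70.31), returning to the start.

Shape 5 is a regular polygon drawn with `<path>`. Its stroke #0000ff means cut at S888, F949. After flipping Y the toolpath is (116.54,74.45) → (128.13,89.25) → (146.79,91.52) → (161.59,79.93) → (163.86,61.27) → (152.27,46.47) → (133.61,44.20) → (118.81,55.79) → (116.54,74.45), returning to the start.

; LightBurn 1.6.03
; GRBL device profile, absolute coords
G21
G90
G00 X165.07 Y176.58
M3 S888
G1 X151.81 Y145.08 F949
G1 X131.16 Y172.31
G1 X165.07 Y176.58
M5
G00 X39.31 Y115.28
M3 S888
G1 X67.08 Y6.47 F949
M5
G00 X167.05 Y175.20
M3 S888
G1 X93.26 Y62.44 F949
G1 X145.02 Y34.06
G1 X66.26 Y9.73
G1 X69.83 Y156.01
G1 X213.84 Y128.54
G1 X167.05 Y175.20
M5
G00 X60.40 Y70.31
M3 S888
G1 X96.11 Y103.57 F949
G1 X142.77 Y89.28
G1 X153.72 Y41.73
G1 X118.01 Y8.47
G1 X71.35 Y22.76
G1 X60.40 Y70.31
M5
G00 X116.54 Y74.45
M3 S888
G1 X128.13 Y89.25 F949
G1 X146.79 Y91.52
G1 X161.59 Y79.93
G1 X163.86 Y61.27
G1 X152.27 Y46.47
G1 X133.61 Y44.20
G1 X118.81 Y55.79
G1 X116.54 Y74.45
M5
G00 X0.00 Y0.00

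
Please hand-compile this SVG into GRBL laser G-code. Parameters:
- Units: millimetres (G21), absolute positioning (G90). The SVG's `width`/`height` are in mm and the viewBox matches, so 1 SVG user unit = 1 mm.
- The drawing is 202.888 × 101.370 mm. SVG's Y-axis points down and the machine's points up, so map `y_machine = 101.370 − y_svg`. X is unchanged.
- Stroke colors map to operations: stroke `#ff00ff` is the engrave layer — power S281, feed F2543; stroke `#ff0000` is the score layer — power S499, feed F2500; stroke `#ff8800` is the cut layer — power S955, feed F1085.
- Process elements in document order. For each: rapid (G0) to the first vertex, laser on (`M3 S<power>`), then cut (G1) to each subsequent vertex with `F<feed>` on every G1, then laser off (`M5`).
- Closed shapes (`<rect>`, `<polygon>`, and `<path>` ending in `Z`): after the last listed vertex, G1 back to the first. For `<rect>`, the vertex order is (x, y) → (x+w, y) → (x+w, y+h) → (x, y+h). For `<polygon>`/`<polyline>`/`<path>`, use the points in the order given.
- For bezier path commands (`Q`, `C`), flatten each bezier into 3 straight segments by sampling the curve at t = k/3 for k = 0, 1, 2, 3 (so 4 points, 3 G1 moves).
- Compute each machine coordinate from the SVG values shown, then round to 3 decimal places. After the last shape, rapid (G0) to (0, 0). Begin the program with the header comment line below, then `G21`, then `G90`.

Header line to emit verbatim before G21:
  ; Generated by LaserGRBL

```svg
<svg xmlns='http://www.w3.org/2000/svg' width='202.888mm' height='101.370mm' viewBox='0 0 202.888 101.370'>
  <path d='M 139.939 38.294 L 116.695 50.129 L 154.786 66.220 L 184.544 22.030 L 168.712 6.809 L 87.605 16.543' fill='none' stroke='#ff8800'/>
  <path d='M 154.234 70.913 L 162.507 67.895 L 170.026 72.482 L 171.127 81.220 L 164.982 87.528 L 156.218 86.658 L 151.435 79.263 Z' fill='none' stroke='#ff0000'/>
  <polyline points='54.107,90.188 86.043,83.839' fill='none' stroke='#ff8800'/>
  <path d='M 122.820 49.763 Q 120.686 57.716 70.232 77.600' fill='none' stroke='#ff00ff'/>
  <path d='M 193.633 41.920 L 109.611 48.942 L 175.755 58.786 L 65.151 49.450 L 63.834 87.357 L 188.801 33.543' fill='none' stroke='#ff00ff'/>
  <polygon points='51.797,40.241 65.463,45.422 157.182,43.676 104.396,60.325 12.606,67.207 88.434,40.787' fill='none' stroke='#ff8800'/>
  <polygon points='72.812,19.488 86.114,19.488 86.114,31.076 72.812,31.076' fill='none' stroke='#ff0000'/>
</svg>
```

; Generated by LaserGRBL
G21
G90
G0 X139.939 Y63.076
M3 S955
G1 X116.695 Y51.241 F1085
G1 X154.786 Y35.150 F1085
G1 X184.544 Y79.340 F1085
G1 X168.712 Y94.561 F1085
G1 X87.605 Y84.827 F1085
M5
G0 X154.234 Y30.457
M3 S499
G1 X162.507 Y33.475 F2500
G1 X170.026 Y28.888 F2500
G1 X171.127 Y20.150 F2500
G1 X164.982 Y13.842 F2500
G1 X156.218 Y14.712 F2500
G1 X151.435 Y22.107 F2500
G1 X154.234 Y30.457 F2500
M5
G0 X54.107 Y11.182
M3 S955
G1 X86.043 Y17.531 F1085
M5
G0 X122.820 Y51.607
M3 S281
G1 X116.028 Y44.979 F2543
G1 X98.499 Y35.700 F2543
G1 X70.232 Y23.770 F2543
M5
G0 X193.633 Y59.450
M3 S281
G1 X109.611 Y52.428 F2543
G1 X175.755 Y42.584 F2543
G1 X65.151 Y51.920 F2543
G1 X63.834 Y14.013 F2543
G1 X188.801 Y67.827 F2543
M5
G0 X51.797 Y61.129
M3 S955
G1 X65.463 Y55.948 F1085
G1 X157.182 Y57.694 F1085
G1 X104.396 Y41.045 F1085
G1 X12.606 Y34.163 F1085
G1 X88.434 Y60.583 F1085
G1 X51.797 Y61.129 F1085
M5
G0 X72.812 Y81.882
M3 S499
G1 X86.114 Y81.882 F2500
G1 X86.114 Y70.294 F2500
G1 X72.812 Y70.294 F2500
G1 X72.812 Y81.882 F2500
M5
G0 X0.000 Y0.000

1 u = 1 mm; y_m = 101.370 − y.

[1] `<path>` open polyline, #ff8800→cut S955 F1085: (139.939,63.076) → (116.695,51.241) → (154.786,35.150) → (184.544,79.340) → (168.712,94.561) → (87.605,84.827)

[2] `<path>` regular polygon, #ff0000→score S499 F2500: (154.234,30.457) → (162.507,33.475) → (170.026,28.888) → (171.127,20.150) → (164.982,13.842) → (156.218,14.712) → (151.435,22.107) → (154.234,30.457) (closed)

[3] `<polyline>` line segment, #ff8800→cut S955 F1085: (54.107,11.182) → (86.043,17.531)

[4] `<path>` quadratic bezier, #ff00ff→engrave S281 F2543: (122.820,51.607) → (116.028,44.979) → (98.499,35.700) → (70.232,23.770)

[5] `<path>` open polyline, #ff00ff→engrave S281 F2543: (193.633,59.450) → (109.611,52.428) → (175.755,42.584) → (65.151,51.920) → (63.834,14.013) → (188.801,67.827)

[6] `<polygon>` closed polygon, #ff8800→cut S955 F1085: (51.797,61.129) → (65.463,55.948) → (157.182,57.694) → (104.396,41.045) → (12.606,34.163) → (88.434,60.583) → (51.797,61.129) (closed)

[7] `<polygon>` rectangle, #ff0000→score S499 F2500: (72.812,81.882) → (86.114,81.882) → (86.114,70.294) → (72.812,70.294) → (72.812,81.882) (closed)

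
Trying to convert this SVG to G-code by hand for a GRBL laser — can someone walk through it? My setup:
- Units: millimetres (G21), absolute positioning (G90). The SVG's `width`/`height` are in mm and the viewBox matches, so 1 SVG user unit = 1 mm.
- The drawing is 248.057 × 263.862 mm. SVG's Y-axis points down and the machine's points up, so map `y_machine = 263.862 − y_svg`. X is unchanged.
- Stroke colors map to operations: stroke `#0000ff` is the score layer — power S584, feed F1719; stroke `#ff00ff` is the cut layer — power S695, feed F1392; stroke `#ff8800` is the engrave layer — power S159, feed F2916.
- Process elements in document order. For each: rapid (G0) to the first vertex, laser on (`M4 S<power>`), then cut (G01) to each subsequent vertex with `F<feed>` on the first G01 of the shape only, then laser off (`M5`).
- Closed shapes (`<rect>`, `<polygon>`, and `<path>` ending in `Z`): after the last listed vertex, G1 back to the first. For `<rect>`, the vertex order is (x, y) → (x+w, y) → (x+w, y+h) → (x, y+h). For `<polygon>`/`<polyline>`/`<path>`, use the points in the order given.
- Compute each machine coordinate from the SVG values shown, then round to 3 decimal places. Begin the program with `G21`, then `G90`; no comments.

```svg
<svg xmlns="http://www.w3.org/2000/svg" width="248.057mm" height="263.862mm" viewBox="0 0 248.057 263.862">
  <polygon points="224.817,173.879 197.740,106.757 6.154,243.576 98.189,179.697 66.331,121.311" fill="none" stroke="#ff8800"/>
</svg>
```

G21
G90
G0 X224.817 Y89.983
M4 S159
G01 X197.740 Y157.105 F2916
G01 X6.154 Y20.286
G01 X98.189 Y84.165
G01 X66.331 Y142.551
G01 X224.817 Y89.983
M5

viewBox `0 0 248.057 263.862` with mm width/height → 1 unit = 1 mm. Flip: y_m = 263.862 − y_svg.

**Shape 1** — `<polygon>` closed polygon, stroke `#ff8800` → engrave (S159, F2916). Machine vertices: (224.817,89.983) → (197.740,157.105) → (6.154,20.286) → (98.189,84.165) → (66.331,142.551) → (224.817,89.983). Closed: final G1 returns to the first vertex.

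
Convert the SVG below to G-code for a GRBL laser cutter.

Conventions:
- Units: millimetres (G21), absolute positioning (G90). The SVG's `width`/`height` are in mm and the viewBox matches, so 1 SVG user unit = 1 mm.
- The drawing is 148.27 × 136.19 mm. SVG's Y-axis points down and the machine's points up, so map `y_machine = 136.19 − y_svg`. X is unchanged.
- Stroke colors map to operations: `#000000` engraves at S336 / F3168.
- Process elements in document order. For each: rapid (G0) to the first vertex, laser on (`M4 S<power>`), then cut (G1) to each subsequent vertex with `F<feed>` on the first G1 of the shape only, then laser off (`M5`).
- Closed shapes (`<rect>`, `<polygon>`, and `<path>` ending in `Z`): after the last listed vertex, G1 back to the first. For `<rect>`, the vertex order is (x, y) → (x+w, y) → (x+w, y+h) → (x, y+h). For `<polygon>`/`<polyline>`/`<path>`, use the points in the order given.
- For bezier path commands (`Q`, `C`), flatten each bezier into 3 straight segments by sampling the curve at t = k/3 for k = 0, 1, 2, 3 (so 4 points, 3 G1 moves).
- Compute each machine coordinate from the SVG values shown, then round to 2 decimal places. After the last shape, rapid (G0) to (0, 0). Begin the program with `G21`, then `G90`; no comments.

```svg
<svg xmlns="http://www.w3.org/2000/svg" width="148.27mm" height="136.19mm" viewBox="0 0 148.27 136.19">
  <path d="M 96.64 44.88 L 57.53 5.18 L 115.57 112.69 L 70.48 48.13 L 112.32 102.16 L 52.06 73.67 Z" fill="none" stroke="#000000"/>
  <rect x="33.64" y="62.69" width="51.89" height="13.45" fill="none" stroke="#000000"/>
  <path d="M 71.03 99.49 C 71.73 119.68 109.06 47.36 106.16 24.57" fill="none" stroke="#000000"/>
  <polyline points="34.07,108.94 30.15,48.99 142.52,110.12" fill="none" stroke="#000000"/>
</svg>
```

Since the viewBox matches the mm dimensions, user units are millimetres directly. The only transform is the Y-flip y_m = 136.19 − y_svg.

Shape 1 is a closed polygon drawn with `<path>`. Its stroke #000000 means engrave at S336, F3168. After flipping Y the toolpath is (96.64,91.31) → (57.53,131.01) → (115.57,23.50) → (70.48,88.06) → (112.32,34.03) → (52.06,62.52) → (96.64,91.31), returning to the start.

Shape 2 is a rectangle drawn with `<rect>`. Its stroke #000000 means engrave at S336, F3168. After flipping Y the toolpath is (33.64,73.50) → (85.53,73.50) → (85.53,60.05) → (33.64,60.05) → (33.64,73.50), returning to the start.

Shape 3 is a cubic bezier drawn with `<path>`. Its stroke #000000 means engrave at S336, F3168. After flipping Y the toolpath is (71.03,36.70) → (81.09,42.09) → (98.50,77.58) → (106.16,111.62).

Shape 4 is a open polyline drawn with `<polyline>`. Its stroke #000000 means engrave at S336, F3168. After flipping Y the toolpath is (34.07,27.25) → (30.15,87.20) → (142.52,26.07).

G21
G90
G0 X96.64 Y91.31
M4 S336
G1 X57.53 Y131.01 F3168
G1 X115.57 Y23.50
G1 X70.48 Y88.06
G1 X112.32 Y34.03
G1 X52.06 Y62.52
G1 X96.64 Y91.31
M5
G0 X33.64 Y73.50
M4 S336
G1 X85.53 Y73.50 F3168
G1 X85.53 Y60.05
G1 X33.64 Y60.05
G1 X33.64 Y73.50
M5
G0 X71.03 Y36.70
M4 S336
G1 X81.09 Y42.09 F3168
G1 X98.50 Y77.58
G1 X106.16 Y111.62
M5
G0 X34.07 Y27.25
M4 S336
G1 X30.15 Y87.20 F3168
G1 X142.52 Y26.07
M5
G0 X0.00 Y0.00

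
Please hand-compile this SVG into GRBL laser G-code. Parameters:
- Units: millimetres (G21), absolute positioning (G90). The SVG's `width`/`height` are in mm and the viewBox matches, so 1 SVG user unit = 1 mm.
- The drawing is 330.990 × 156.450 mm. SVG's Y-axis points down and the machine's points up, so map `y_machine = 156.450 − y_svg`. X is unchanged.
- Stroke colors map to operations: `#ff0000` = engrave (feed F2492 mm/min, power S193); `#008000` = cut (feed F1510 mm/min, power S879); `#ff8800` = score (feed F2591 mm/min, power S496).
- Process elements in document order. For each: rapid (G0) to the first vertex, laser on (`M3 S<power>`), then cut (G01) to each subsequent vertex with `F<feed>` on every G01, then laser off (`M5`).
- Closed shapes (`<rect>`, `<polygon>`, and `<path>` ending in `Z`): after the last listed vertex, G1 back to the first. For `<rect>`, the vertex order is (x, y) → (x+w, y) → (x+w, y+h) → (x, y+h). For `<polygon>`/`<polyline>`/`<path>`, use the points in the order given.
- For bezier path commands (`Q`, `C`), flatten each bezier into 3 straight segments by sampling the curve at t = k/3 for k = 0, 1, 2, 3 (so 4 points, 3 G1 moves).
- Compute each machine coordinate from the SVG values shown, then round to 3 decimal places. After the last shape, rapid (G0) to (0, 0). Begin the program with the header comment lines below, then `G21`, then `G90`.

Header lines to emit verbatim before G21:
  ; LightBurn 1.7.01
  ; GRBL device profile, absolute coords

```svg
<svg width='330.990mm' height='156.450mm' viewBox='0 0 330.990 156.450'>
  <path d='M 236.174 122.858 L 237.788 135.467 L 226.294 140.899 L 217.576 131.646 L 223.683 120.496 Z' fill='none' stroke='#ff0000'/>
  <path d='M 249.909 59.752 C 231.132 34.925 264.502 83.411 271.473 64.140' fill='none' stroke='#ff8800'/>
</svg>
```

Since the viewBox matches the mm dimensions, user units are millimetres directly. The only transform is the Y-flip y_m = 156.450 − y_svg.

Shape 1 is a regular polygon drawn with `<path>`. Its stroke #ff0000 means engrave at S193, F2492. After flipping Y the toolpath is (236.174,33.592) → (237.788,20.983) → (226.294,15.551) → (217.576,24.804) → (223.683,35.954) → (236.174,33.592), returning to the start.

Shape 2 is a cubic bezier drawn with `<path>`. Its stroke #ff8800 means score at S496, F2591. After flipping Y the toolpath is (249.909,96.698) → (245.605,102.312) → (258.611,90.400) → (271.473,92.310).

; LightBurn 1.7.01
; GRBL device profile, absolute coords
G21
G90
G0 X236.174 Y33.592
M3 S193
G01 X237.788 Y20.983 F2492
G01 X226.294 Y15.551 F2492
G01 X217.576 Y24.804 F2492
G01 X223.683 Y35.954 F2492
G01 X236.174 Y33.592 F2492
M5
G0 X249.909 Y96.698
M3 S496
G01 X245.605 Y102.312 F2591
G01 X258.611 Y90.400 F2591
G01 X271.473 Y92.310 F2591
M5
G0 X0.000 Y0.000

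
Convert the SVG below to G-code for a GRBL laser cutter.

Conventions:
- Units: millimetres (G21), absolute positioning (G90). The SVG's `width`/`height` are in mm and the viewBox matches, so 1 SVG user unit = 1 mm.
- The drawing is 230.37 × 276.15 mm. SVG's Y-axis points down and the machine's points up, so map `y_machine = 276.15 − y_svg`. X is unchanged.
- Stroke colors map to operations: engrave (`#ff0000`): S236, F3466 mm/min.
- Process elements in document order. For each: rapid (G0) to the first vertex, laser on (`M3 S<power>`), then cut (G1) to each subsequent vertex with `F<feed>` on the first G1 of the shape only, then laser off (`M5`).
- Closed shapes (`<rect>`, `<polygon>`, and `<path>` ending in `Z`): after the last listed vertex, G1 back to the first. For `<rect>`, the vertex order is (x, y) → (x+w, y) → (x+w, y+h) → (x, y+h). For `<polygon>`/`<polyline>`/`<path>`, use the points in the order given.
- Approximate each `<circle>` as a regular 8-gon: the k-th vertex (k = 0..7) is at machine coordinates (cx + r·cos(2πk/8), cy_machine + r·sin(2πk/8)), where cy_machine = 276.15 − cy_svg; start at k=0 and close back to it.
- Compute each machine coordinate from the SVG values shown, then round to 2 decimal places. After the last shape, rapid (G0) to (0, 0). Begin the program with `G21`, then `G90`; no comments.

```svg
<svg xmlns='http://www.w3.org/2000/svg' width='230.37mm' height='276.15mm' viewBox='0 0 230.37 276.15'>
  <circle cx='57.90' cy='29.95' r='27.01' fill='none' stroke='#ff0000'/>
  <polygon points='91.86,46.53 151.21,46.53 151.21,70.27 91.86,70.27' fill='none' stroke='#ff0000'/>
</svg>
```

viewBox `0 0 230.37 276.15` with mm width/height → 1 unit = 1 mm. Flip: y_m = 276.15 − y_svg.

**Shape 1** — `<circle>` circle, stroke `#ff0000` → engrave (S236, F3466). Machine vertices: (84.91,246.20) → (77.00,265.30) → (57.90,273.21) → (38.80,265.30) → (30.89,246.20) → (38.80,227.10) → (57.90,219.19) → (77.00,227.10) → (84.91,246.20). Closed: final G1 returns to the first vertex.

**Shape 2** — `<polygon>` rectangle, stroke `#ff0000` → engrave (S236, F3466). Machine vertices: (91.86,229.62) → (151.21,229.62) → (151.21,205.88) → (91.86,205.88) → (91.86,229.62). Closed: final G1 returns to the first vertex.

G21
G90
G0 X84.91 Y246.20
M3 S236
G1 X77.00 Y265.30 F3466
G1 X57.90 Y273.21
G1 X38.80 Y265.30
G1 X30.89 Y246.20
G1 X38.80 Y227.10
G1 X57.90 Y219.19
G1 X77.00 Y227.10
G1 X84.91 Y246.20
M5
G0 X91.86 Y229.62
M3 S236
G1 X151.21 Y229.62 F3466
G1 X151.21 Y205.88
G1 X91.86 Y205.88
G1 X91.86 Y229.62
M5
G0 X0.00 Y0.00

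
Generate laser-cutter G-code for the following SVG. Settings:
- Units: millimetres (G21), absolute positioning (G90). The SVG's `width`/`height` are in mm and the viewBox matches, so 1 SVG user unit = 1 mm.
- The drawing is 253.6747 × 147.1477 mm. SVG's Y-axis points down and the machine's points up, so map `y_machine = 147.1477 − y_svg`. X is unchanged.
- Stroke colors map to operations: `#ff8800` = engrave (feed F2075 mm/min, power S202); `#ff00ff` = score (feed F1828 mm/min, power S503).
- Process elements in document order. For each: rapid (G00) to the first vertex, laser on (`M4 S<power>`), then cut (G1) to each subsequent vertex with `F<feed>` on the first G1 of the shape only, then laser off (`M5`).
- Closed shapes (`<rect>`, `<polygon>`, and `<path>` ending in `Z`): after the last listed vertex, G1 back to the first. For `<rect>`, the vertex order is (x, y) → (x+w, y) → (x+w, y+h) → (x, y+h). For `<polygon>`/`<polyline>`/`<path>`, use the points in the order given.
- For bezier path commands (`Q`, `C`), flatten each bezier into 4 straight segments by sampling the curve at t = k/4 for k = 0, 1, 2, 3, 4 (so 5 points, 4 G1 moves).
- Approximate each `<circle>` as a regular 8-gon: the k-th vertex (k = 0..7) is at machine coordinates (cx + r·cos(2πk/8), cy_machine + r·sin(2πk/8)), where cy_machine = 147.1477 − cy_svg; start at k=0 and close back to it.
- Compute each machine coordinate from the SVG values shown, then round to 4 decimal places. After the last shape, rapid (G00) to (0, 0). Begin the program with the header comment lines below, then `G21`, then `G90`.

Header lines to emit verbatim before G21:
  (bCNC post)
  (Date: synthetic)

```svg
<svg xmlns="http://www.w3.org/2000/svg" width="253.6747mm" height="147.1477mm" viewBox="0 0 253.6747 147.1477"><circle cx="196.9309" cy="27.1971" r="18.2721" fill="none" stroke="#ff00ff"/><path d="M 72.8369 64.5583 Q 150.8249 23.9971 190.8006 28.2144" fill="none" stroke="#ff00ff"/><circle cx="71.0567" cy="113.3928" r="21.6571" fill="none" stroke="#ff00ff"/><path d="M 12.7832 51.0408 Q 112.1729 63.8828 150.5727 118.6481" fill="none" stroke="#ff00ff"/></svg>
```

(bCNC post)
(Date: synthetic)
G21
G90
G00 X215.2030 Y119.9506
M4 S503
G1 X209.8512 Y132.8709 F1828
G1 X196.9309 Y138.2227
G1 X184.0106 Y132.8709
G1 X178.6588 Y119.9506
G1 X184.0106 Y107.0303
G1 X196.9309 Y101.6785
G1 X209.8512 Y107.0303
G1 X215.2030 Y119.9506
M5
G00 X72.8369 Y82.5894
M4 S503
G1 X109.4551 Y100.0713 F1828
G1 X141.3218 Y111.9560
G1 X168.4370 Y118.2433
G1 X190.8006 Y118.9333
M5
G00 X92.7138 Y33.7549
M4 S503
G1 X86.3706 Y49.0688 F1828
G1 X71.0567 Y55.4120
G1 X55.7428 Y49.0688
G1 X49.3996 Y33.7549
G1 X55.7428 Y18.4410
G1 X71.0567 Y12.0978
G1 X86.3706 Y18.4410
G1 X92.7138 Y33.7549
M5
G00 X12.7832 Y96.1069
M4 S503
G1 X58.6662 Y87.0657 F1828
G1 X96.9254 Y72.7841
G1 X127.5609 Y53.2620
G1 X150.5727 Y28.4996
M5
G00 X0.0000 Y0.0000

1 u = 1 mm; y_m = 147.1477 − y.

[1] `<circle>` circle, #ff00ff→score S503 F1828: (215.2030,119.9506) → (209.8512,132.8709) → (196.9309,138.2227) → (184.0106,132.8709) → (178.6588,119.9506) → (184.0106,107.0303) → (196.9309,101.6785) → (209.8512,107.0303) → (215.2030,119.9506) (closed)

[2] `<path>` quadratic bezier, #ff00ff→score S503 F1828: (72.8369,82.5894) → (109.4551,100.0713) → (141.3218,111.9560) → (168.4370,118.2433) → (190.8006,118.9333)

[3] `<circle>` circle, #ff00ff→score S503 F1828: (92.7138,33.7549) → (86.3706,49.0688) → (71.0567,55.4120) → (55.7428,49.0688) → (49.3996,33.7549) → (55.7428,18.4410) → (71.0567,12.0978) → (86.3706,18.4410) → (92.7138,33.7549) (closed)

[4] `<path>` quadratic bezier, #ff00ff→score S503 F1828: (12.7832,96.1069) → (58.6662,87.0657) → (96.9254,72.7841) → (127.5609,53.2620) → (150.5727,28.4996)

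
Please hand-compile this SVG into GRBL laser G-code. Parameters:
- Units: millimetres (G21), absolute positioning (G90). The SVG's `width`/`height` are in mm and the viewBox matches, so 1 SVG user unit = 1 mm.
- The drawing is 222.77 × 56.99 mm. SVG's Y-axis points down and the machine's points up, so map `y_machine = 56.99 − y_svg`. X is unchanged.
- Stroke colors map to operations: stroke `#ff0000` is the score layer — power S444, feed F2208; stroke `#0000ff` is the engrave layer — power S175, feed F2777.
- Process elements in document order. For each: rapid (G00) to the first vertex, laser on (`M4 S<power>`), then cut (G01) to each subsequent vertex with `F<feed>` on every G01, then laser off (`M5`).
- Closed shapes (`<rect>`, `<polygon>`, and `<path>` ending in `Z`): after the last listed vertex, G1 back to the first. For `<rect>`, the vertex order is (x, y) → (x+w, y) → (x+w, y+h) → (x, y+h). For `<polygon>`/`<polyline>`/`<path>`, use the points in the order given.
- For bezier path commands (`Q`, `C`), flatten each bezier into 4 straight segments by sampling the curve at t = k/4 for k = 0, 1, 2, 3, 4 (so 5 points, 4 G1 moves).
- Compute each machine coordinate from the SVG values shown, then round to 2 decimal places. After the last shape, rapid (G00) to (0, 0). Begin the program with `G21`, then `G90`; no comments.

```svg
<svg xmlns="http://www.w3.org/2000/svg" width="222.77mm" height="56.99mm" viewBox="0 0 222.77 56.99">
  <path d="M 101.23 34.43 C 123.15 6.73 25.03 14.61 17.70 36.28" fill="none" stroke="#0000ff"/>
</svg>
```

viewBox `0 0 222.77 56.99` with mm width/height → 1 unit = 1 mm. Flip: y_m = 56.99 − y_svg.

**Shape 1** — `<path>` cubic bezier, stroke `#0000ff` → engrave (S175, F2777). Control points (SVG): P0=(101.23,34.43), P1=(123.15,6.73), P2=(25.03,14.61), P3=(17.70,36.28); sampled at t=k/4. Machine vertices: (101.23,22.56) → (98.46,37.00) → (70.43,40.15) → (36.93,34.04) → (17.70,20.71). Open path.

G21
G90
G00 X101.23 Y22.56
M4 S175
G01 X98.46 Y37.00 F2777
G01 X70.43 Y40.15 F2777
G01 X36.93 Y34.04 F2777
G01 X17.70 Y20.71 F2777
M5
G00 X0.00 Y0.00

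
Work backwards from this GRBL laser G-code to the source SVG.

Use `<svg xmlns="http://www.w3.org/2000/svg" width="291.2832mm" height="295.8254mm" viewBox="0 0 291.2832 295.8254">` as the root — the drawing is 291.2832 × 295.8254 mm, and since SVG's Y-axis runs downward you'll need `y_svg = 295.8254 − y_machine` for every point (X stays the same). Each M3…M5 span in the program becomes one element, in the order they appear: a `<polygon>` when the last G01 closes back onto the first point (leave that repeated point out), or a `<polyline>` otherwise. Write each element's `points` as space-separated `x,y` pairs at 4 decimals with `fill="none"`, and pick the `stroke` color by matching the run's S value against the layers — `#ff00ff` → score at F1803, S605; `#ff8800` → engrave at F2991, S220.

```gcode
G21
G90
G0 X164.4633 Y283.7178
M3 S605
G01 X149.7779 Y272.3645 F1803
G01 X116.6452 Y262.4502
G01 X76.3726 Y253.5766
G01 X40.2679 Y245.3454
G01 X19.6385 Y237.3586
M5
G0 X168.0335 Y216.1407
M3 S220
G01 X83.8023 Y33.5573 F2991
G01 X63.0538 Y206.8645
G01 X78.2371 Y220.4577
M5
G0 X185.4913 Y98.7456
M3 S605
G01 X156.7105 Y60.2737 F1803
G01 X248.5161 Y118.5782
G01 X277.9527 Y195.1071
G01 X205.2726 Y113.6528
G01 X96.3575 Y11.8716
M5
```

<svg xmlns="http://www.w3.org/2000/svg" width="291.2832mm" height="295.8254mm" viewBox="0 0 291.2832 295.8254">
  <polyline points="164.4633,12.1076 149.7779,23.4609 116.6452,33.3752 76.3726,42.2488 40.2679,50.4800 19.6385,58.4668" fill="none" stroke="#ff00ff"/>
  <polyline points="168.0335,79.6847 83.8023,262.2681 63.0538,88.9609 78.2371,75.3677" fill="none" stroke="#ff8800"/>
  <polyline points="185.4913,197.0798 156.7105,235.5517 248.5161,177.2472 277.9527,100.7183 205.2726,182.1726 96.3575,283.9538" fill="none" stroke="#ff00ff"/>
</svg>

Each laser-on run becomes one SVG element. Flip Y back into SVG space with y_svg = 295.8254 − y_machine.

Run 1: the run's S605 means `#ff00ff` (score). The run is open, so emit a `<polyline>` with points (Y-flipped): 164.4633,12.1076 149.7779,23.4609 116.6452,33.3752 76.3726,42.2488 40.2679,50.4800 19.6385,58.4668.

Run 2: power S220 maps to stroke `#ff8800` (engrave). The run is open, so emit a `<polyline>` with points (Y-flipped): 168.0335,79.6847 83.8023,262.2681 63.0538,88.9609 78.2371,75.3677.

Run 3: the run's S605 means `#ff00ff` (score). The run is open, so emit a `<polyline>` with points (Y-flipped): 185.4913,197.0798 156.7105,235.5517 248.5161,177.2472 277.9527,100.7183 205.2726,182.1726 96.3575,283.9538.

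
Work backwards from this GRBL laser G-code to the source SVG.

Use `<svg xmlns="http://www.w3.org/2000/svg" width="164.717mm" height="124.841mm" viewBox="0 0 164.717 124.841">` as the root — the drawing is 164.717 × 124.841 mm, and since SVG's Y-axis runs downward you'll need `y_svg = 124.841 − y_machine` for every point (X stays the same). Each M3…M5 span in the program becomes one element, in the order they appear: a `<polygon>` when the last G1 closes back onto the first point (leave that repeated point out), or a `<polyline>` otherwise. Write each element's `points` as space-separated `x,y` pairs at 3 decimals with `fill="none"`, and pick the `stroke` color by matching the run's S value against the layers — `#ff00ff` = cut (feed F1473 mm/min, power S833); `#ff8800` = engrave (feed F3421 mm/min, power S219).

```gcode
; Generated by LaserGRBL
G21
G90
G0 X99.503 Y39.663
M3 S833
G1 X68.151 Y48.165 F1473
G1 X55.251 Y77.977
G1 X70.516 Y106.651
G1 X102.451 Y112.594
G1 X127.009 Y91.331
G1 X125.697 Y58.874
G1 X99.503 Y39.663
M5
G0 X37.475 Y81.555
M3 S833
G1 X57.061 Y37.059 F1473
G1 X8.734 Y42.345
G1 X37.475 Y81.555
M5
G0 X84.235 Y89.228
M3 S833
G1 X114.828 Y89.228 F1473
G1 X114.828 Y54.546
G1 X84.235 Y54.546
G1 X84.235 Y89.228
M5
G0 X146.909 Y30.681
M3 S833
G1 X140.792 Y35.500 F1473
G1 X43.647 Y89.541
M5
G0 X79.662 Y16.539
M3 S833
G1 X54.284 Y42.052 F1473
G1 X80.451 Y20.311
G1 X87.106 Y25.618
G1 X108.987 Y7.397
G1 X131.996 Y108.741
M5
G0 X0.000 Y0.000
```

y_svg = 124.841 − y_m. Every run uses S833, so all elements get stroke `#ff00ff` (cut).

[1] closed run; points: 99.503,85.178 68.151,76.676 55.251,46.864 70.516,18.190 102.451,12.247 127.009,33.510 125.697,65.967

[2] closed run; points: 37.475,43.286 57.061,87.782 8.734,82.496

[3] closed run; points: 84.235,35.613 114.828,35.613 114.828,70.295 84.235,70.295

[4] open run; points: 146.909,94.160 140.792,89.341 43.647,35.300

[5] open run; points: 79.662,108.302 54.284,82.789 80.451,104.530 87.106,99.223 108.987,117.444 131.996,16.100

<svg xmlns="http://www.w3.org/2000/svg" width="164.717mm" height="124.841mm" viewBox="0 0 164.717 124.841">
  <polygon points="99.503,85.178 68.151,76.676 55.251,46.864 70.516,18.190 102.451,12.247 127.009,33.510 125.697,65.967" fill="none" stroke="#ff00ff"/>
  <polygon points="37.475,43.286 57.061,87.782 8.734,82.496" fill="none" stroke="#ff00ff"/>
  <polygon points="84.235,35.613 114.828,35.613 114.828,70.295 84.235,70.295" fill="none" stroke="#ff00ff"/>
  <polyline points="146.909,94.160 140.792,89.341 43.647,35.300" fill="none" stroke="#ff00ff"/>
  <polyline points="79.662,108.302 54.284,82.789 80.451,104.530 87.106,99.223 108.987,117.444 131.996,16.100" fill="none" stroke="#ff00ff"/>
</svg>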